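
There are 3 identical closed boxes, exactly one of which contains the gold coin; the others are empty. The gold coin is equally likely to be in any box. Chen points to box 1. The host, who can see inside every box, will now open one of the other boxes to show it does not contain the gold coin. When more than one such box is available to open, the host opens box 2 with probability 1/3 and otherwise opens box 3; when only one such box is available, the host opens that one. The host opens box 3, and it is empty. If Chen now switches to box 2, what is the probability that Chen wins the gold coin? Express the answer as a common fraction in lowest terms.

Condition on the true location of the gold coin.
If it is in box 1 (prior 1/3): box 2 is available but not opened, probability 2/3; weight (1/3)·(2/3) = 2/9.
If it is in box 2 (prior 1/3): only box 3 is available, probability 1; weight (1/3)·1 = 1/3.
If it is in box 3 (prior 1/3): the host opened box 3, so this case is ruled out; weight (1/3)·0 = 0.
The weights sum to 5/9.
So P(the gold coin in box 2 | the host opened box 3) = (1/3) / (5/9) = 3/5.

3/5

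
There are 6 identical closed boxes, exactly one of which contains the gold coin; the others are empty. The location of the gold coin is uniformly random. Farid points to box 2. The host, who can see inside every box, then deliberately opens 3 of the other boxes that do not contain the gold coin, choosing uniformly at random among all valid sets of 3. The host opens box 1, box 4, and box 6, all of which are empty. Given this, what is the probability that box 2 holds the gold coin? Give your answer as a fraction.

1/6

Condition on the true location of the gold coin.
If it is in any of boxes 1, 4, and 6 (prior 1/6 each): that box was opened and seen not to hold the prize — ruled out; weight (1/6)·0 = 0 each.
If it is in box 2 (prior 1/6): the host has 10 equally likely choices, so probability 1/10; weight (1/6)·(1/10) = 1/60.
If it is in either of boxes 3 and 5 (prior 1/6 each): the host has 4 equally likely choices, so probability 1/4; weight (1/6)·(1/4) = 1/24 each.
The weights sum to 1/10.
So P(the gold coin in box 2 | the host opened box 1, box 4, and box 6) = (1/60) / (1/10) = 1/6.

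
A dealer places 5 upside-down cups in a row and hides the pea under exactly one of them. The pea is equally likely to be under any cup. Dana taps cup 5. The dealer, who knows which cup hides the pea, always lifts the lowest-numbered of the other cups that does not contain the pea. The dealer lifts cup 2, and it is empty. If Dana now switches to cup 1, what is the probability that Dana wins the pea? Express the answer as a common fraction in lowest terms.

Condition on the true location of the pea.
If it is under cup 1 (prior 1/5): cup 2 is the lowest-numbered option available, probability 1; weight (1/5)·1 = 1/5.
If it is under cup 2 (prior 1/5): the dealer opened cup 2, so this case is ruled out; weight (1/5)·0 = 0.
If it is under any of cups 3, 4, and 5 (prior 1/5 each): the dealer would have opened cup 1 instead, probability 0; weight (1/5)·0 = 0 each.
The weights sum to 1/5.
So P(the pea under cup 1 | the dealer opened cup 2) = (1/5) / (1/5) = 1.

1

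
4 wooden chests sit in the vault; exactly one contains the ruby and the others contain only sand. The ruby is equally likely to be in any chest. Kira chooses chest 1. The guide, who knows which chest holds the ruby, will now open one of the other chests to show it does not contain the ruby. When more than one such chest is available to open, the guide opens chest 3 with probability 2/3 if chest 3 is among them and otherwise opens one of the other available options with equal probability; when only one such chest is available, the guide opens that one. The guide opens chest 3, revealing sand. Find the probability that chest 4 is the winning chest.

1/3

Consider each possible location of the ruby in turn.
If it is in any of chests 1, 2, and 4 (prior 1/4 each): chest 3 is available, opened with probability 2/3; weight (1/4)·(2/3) = 1/6 each.
If it is in chest 3 (prior 1/4): the guide opened chest 3, so this case is ruled out; weight (1/4)·0 = 0.
The weights sum to 1/2.
So P(the ruby in chest 4 | the guide opened chest 3) = (1/6) / (1/2) = 1/3.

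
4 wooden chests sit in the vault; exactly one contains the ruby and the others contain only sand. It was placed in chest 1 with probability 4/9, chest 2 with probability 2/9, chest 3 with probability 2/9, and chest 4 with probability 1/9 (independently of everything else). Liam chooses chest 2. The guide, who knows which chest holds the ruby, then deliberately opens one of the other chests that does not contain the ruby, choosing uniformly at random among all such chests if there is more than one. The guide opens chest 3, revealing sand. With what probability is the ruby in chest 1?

12/19

Apply Bayes' rule, conditioning on where the ruby actually is.
If it is in chest 1 (prior 4/9): the guide has 2 equally likely choices, so probability 1/2; weight (4/9)·(1/2) = 2/9.
If it is in chest 2 (prior 2/9): the guide has 3 equally likely choices, so probability 1/3; weight (2/9)·(1/3) = 2/27.
If it is in chest 3 (prior 2/9): the guide opened chest 3, so this case is ruled out; weight (2/9)·0 = 0.
If it is in chest 4 (prior 1/9): the guide has 2 equally likely choices, so probability 1/2; weight (1/9)·(1/2) = 1/18.
The weights sum to 19/54.
So P(the ruby in chest 1 | the guide opened chest 3) = (2/9) / (19/54) = 12/19.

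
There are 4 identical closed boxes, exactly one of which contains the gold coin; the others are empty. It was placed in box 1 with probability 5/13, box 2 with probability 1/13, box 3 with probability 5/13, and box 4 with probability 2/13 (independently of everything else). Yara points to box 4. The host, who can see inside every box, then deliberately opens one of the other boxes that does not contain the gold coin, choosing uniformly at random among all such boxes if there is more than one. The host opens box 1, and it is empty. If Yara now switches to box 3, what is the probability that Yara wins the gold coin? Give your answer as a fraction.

Apply Bayes' rule, conditioning on where the gold coin actually is.
If it is in box 1 (prior 5/13): the host opened box 1, so this case is ruled out; weight (5/13)·0 = 0.
If it is in box 2 (prior 1/13): the host has 2 equally likely choices, so probability 1/2; weight (1/13)·(1/2) = 1/26.
If it is in box 3 (prior 5/13): the host has 2 equally likely choices, so probability 1/2; weight (5/13)·(1/2) = 5/26.
If it is in box 4 (prior 2/13): the host has 3 equally likely choices, so probability 1/3; weight (2/13)·(1/3) = 2/39.
The weights sum to 11/39.
So P(the gold coin in box 3 | the host opened box 1) = (5/26) / (11/39) = 15/22.

15/22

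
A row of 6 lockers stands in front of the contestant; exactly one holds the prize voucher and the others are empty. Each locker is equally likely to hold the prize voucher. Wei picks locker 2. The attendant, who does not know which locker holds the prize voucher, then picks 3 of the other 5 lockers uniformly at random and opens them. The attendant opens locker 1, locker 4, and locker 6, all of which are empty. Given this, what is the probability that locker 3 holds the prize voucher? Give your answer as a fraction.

1/3

Condition on the true location of the prize voucher.
If it is in any of lockers 1, 4, and 6 (prior 1/6 each): that locker was opened and seen not to hold the prize — ruled out; weight (1/6)·0 = 0 each.
If it is in any of lockers 2, 3, and 5 (prior 1/6 each): the attendant picks exactly this set with probability 1/10 regardless, and none is the prize; weight (1/6)·(1/10) = 1/60 each.
The weights sum to 1/20.
So P(the prize voucher in locker 3 | the attendant opened locker 1, locker 4, and locker 6) = (1/60) / (1/20) = 1/3.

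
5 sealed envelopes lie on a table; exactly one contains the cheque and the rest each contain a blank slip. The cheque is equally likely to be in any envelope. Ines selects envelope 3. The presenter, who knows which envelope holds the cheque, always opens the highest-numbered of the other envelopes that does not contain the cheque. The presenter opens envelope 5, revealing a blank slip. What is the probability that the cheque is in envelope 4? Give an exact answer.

1/4

Apply Bayes' rule, conditioning on where the cheque actually is.
If it is in any of envelopes 1, 2, 3, and 4 (prior 1/5 each): envelope 5 is the highest-numbered option available, probability 1; weight (1/5)·1 = 1/5 each.
If it is in envelope 5 (prior 1/5): the presenter opened envelope 5, so this case is ruled out; weight (1/5)·0 = 0.
The weights sum to 4/5.
So P(the cheque in envelope 4 | the presenter opened envelope 5) = (1/5) / (4/5) = 1/4.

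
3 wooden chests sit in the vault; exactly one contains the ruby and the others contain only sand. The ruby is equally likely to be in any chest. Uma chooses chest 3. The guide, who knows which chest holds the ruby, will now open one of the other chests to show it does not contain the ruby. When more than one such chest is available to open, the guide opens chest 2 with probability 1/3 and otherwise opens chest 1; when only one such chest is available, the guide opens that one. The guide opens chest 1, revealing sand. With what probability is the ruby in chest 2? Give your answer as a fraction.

3/5

Apply Bayes' rule, conditioning on where the ruby actually is.
If it is in chest 1 (prior 1/3): the guide opened chest 1, so this case is ruled out; weight (1/3)·0 = 0.
If it is in chest 2 (prior 1/3): only chest 1 is available, probability 1; weight (1/3)·1 = 1/3.
If it is in chest 3 (prior 1/3): chest 2 is available but not opened, probability 2/3; weight (1/3)·(2/3) = 2/9.
The weights sum to 5/9.
So P(the ruby in chest 2 | the guide opened chest 1) = (1/3) / (5/9) = 3/5.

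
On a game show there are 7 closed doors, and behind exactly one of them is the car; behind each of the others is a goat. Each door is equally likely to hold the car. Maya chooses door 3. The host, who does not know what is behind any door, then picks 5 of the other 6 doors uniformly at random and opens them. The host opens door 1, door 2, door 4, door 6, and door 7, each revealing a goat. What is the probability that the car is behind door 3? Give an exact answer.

Condition on the true location of the car.
If it is behind any of doors 1, 2, 4, 6, and 7 (prior 1/7 each): that door was opened and seen not to hold the prize — ruled out; weight (1/7)·0 = 0 each.
If it is behind either of doors 3 and 5 (prior 1/7 each): the host picks exactly this set with probability 1/6 regardless, and none is the prize; weight (1/7)·(1/6) = 1/42 each.
The weights sum to 1/21.
So P(the car behind door 3 | the host opened door 1, door 2, door 4, door 6, and door 7) = (1/42) / (1/21) = 1/2.

1/2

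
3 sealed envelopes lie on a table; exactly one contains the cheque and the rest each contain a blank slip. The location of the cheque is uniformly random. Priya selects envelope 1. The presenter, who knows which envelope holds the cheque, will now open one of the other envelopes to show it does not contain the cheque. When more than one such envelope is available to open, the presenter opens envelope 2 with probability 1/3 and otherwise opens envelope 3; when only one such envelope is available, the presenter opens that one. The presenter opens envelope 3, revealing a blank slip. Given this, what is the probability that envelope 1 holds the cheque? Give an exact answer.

2/5

Apply Bayes' rule, conditioning on where the cheque actually is.
If it is in envelope 1 (prior 1/3): envelope 2 is available but not opened, probability 2/3; weight (1/3)·(2/3) = 2/9.
If it is in envelope 2 (prior 1/3): only envelope 3 is available, probability 1; weight (1/3)·1 = 1/3.
If it is in envelope 3 (prior 1/3): the presenter opened envelope 3, so this case is ruled out; weight (1/3)·0 = 0.
The weights sum to 5/9.
So P(the cheque in envelope 1 | the presenter opened envelope 3) = (2/9) / (5/9) = 2/5.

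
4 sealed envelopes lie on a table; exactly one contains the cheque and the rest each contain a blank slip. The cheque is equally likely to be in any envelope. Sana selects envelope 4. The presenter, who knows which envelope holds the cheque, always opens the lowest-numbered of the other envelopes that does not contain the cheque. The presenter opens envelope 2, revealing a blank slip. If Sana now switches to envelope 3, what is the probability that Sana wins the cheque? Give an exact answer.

0

Apply Bayes' rule, conditioning on where the cheque actually is.
If it is in envelope 1 (prior 1/4): envelope 2 is the lowest-numbered option available, probability 1; weight (1/4)·1 = 1/4.
If it is in envelope 2 (prior 1/4): the presenter opened envelope 2, so this case is ruled out; weight (1/4)·0 = 0.
If it is in either of envelopes 3 and 4 (prior 1/4 each): the presenter would have opened envelope 1 instead, probability 0; weight (1/4)·0 = 0 each.
The weights sum to 1/4.
So P(the cheque in envelope 3 | the presenter opened envelope 2) = 0 / (1/4) = 0.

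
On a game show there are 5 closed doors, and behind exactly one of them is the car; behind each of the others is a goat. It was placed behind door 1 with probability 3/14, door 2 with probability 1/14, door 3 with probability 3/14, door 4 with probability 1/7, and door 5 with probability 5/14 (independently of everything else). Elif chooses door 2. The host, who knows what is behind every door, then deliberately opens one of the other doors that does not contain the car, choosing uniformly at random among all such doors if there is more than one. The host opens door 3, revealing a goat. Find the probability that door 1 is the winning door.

12/43

Consider each possible location of the car in turn.
If it is behind door 1 (prior 3/14): the host has 3 equally likely choices, so probability 1/3; weight (3/14)·(1/3) = 1/14.
If it is behind door 2 (prior 1/14): the host has 4 equally likely choices, so probability 1/4; weight (1/14)·(1/4) = 1/56.
If it is behind door 3 (prior 3/14): the host opened door 3, so this case is ruled out; weight (3/14)·0 = 0.
If it is behind door 4 (prior 1/7): the host has 3 equally likely choices, so probability 1/3; weight (1/7)·(1/3) = 1/21.
If it is behind door 5 (prior 5/14): the host has 3 equally likely choices, so probability 1/3; weight (5/14)·(1/3) = 5/42.
The weights sum to 43/168.
So P(the car behind door 1 | the host opened door 3) = (1/14) / (43/168) = 12/43.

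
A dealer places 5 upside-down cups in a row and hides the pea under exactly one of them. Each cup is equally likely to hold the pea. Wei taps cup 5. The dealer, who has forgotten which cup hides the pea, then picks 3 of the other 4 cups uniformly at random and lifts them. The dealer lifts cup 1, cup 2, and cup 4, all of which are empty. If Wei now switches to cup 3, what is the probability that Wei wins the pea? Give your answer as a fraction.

Consider each possible location of the pea in turn.
If it is under any of cups 1, 2, and 4 (prior 1/5 each): that cup was opened and seen not to hold the prize — ruled out; weight (1/5)·0 = 0 each.
If it is under either of cups 3 and 5 (prior 1/5 each): the dealer picks exactly this set with probability 1/4 regardless, and none is the prize; weight (1/5)·(1/4) = 1/20 each.
The weights sum to 1/10.
So P(the pea under cup 3 | the dealer opened cup 1, cup 2, and cup 4) = (1/20) / (1/10) = 1/2.

1/2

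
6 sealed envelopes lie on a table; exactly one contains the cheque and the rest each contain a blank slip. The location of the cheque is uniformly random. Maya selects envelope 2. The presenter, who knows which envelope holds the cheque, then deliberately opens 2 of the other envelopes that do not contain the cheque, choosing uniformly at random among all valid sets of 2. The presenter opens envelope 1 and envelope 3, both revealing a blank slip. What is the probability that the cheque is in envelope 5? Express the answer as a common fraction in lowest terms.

Condition on the true location of the cheque.
If it is in either of envelopes 1 and 3 (prior 1/6 each): that envelope was opened and seen not to hold the prize — ruled out; weight (1/6)·0 = 0 each.
If it is in envelope 2 (prior 1/6): the presenter has 10 equally likely choices, so probability 1/10; weight (1/6)·(1/10) = 1/60.
If it is in any of envelopes 4, 5, and 6 (prior 1/6 each): the presenter has 6 equally likely choices, so probability 1/6; weight (1/6)·(1/6) = 1/36 each.
The weights sum to 1/10.
So P(the cheque in envelope 5 | the presenter opened envelope 1 and envelope 3) = (1/36) / (1/10) = 5/18.

5/18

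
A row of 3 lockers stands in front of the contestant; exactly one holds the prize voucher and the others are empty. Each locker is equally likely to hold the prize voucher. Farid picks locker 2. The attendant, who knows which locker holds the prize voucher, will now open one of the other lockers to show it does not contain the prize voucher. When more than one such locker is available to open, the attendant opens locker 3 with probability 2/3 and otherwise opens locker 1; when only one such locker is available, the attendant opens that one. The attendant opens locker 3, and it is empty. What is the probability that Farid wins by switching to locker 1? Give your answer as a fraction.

3/5

Consider each possible location of the prize voucher in turn.
If it is in locker 1 (prior 1/3): only locker 3 is available, probability 1; weight (1/3)·1 = 1/3.
If it is in locker 2 (prior 1/3): locker 3 is available, opened with probability 2/3; weight (1/3)·(2/3) = 2/9.
If it is in locker 3 (prior 1/3): the attendant opened locker 3, so this case is ruled out; weight (1/3)·0 = 0.
The weights sum to 5/9.
So P(the prize voucher in locker 1 | the attendant opened locker 3) = (1/3) / (5/9) = 3/5.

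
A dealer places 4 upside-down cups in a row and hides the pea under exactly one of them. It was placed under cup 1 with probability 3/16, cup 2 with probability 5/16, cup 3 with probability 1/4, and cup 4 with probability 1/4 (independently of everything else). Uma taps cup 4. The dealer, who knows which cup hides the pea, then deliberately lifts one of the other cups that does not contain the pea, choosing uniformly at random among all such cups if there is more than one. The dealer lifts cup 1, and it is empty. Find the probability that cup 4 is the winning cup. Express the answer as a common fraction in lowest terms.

Consider each possible location of the pea in turn.
If it is under cup 1 (prior 3/16): the dealer opened cup 1, so this case is ruled out; weight (3/16)·0 = 0.
If it is under cup 2 (prior 5/16): the dealer has 2 equally likely choices, so probability 1/2; weight (5/16)·(1/2) = 5/32.
If it is under cup 3 (prior 1/4): the dealer has 2 equally likely choices, so probability 1/2; weight (1/4)·(1/2) = 1/8.
If it is under cup 4 (prior 1/4): the dealer has 3 equally likely choices, so probability 1/3; weight (1/4)·(1/3) = 1/12.
The weights sum to 35/96.
So P(the pea under cup 4 | the dealer opened cup 1) = (1/12) / (35/96) = 8/35.

8/35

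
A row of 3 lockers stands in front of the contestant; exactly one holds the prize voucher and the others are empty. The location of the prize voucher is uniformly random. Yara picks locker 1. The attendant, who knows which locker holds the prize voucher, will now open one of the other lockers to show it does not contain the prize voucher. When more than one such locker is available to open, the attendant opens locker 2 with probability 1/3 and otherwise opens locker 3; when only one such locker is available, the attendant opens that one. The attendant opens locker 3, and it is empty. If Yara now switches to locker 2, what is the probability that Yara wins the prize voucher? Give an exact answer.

Condition on the true location of the prize voucher.
If it is in locker 1 (prior 1/3): locker 2 is available but not opened, probability 2/3; weight (1/3)·(2/3) = 2/9.
If it is in locker 2 (prior 1/3): only locker 3 is available, probability 1; weight (1/3)·1 = 1/3.
If it is in locker 3 (prior 1/3): the attendant opened locker 3, so this case is ruled out; weight (1/3)·0 = 0.
The weights sum to 5/9.
So P(the prize voucher in locker 2 | the attendant opened locker 3) = (1/3) / (5/9) = 3/5.

3/5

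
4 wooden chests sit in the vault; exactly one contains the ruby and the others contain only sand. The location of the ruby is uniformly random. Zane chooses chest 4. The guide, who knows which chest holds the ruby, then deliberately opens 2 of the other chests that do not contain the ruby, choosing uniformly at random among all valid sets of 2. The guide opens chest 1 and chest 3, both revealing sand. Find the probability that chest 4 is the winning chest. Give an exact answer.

Condition on the true location of the ruby.
If it is in either of chests 1 and 3 (prior 1/4 each): that chest was opened and seen not to hold the prize — ruled out; weight (1/4)·0 = 0 each.
If it is in chest 2 (prior 1/4): the guide has no choice, probability 1; weight (1/4)·1 = 1/4.
If it is in chest 4 (prior 1/4): the guide has 3 equally likely choices, so probability 1/3; weight (1/4)·(1/3) = 1/12.
The weights sum to 1/3.
So P(the ruby in chest 4 | the guide opened chest 1 and chest 3) = (1/12) / (1/3) = 1/4.

1/4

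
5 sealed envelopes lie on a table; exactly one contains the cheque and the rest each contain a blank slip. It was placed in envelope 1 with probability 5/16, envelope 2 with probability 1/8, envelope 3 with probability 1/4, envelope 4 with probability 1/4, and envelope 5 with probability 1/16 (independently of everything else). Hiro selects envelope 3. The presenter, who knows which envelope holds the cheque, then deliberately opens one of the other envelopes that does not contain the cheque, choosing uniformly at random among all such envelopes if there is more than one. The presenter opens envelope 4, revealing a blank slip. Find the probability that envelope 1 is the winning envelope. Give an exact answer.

Apply Bayes' rule, conditioning on where the cheque actually is.
If it is in envelope 1 (prior 5/16): the presenter has 3 equally likely choices, so probability 1/3; weight (5/16)·(1/3) = 5/48.
If it is in envelope 2 (prior 1/8): the presenter has 3 equally likely choices, so probability 1/3; weight (1/8)·(1/3) = 1/24.
If it is in envelope 3 (prior 1/4): the presenter has 4 equally likely choices, so probability 1/4; weight (1/4)·(1/4) = 1/16.
If it is in envelope 4 (prior 1/4): the presenter opened envelope 4, so this case is ruled out; weight (1/4)·0 = 0.
If it is in envelope 5 (prior 1/16): the presenter has 3 equally likely choices, so probability 1/3; weight (1/16)·(1/3) = 1/48.
The weights sum to 11/48.
So P(the cheque in envelope 1 | the presenter opened envelope 4) = (5/48) / (11/48) = 5/11.

5/11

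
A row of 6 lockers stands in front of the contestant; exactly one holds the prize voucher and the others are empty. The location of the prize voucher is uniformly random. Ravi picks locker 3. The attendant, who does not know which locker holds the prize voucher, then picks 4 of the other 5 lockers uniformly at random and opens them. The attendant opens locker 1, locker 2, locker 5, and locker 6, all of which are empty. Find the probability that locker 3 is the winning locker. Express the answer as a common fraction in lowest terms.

Because the attendant chose which lockers to open without knowing where the prize voucher is, the choice is independent of the prize location. Learning that none of the 4 opened lockers holds the prize voucher simply rules out those 4 locations and leaves the remaining 2 lockers still equally likely by symmetry.
So P(the prize voucher in locker 3) = 1/2.

1/2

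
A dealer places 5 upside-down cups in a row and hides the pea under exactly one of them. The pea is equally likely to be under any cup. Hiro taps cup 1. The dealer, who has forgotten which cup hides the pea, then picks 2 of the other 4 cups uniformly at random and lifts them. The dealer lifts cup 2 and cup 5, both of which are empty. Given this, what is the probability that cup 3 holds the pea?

1/3

Apply Bayes' rule, conditioning on where the pea actually is.
If it is under any of cups 1, 3, and 4 (prior 1/5 each): the dealer picks exactly this set with probability 1/6 regardless, and none is the prize; weight (1/5)·(1/6) = 1/30 each.
If it is under either of cups 2 and 5 (prior 1/5 each): that cup was opened and seen not to hold the prize — ruled out; weight (1/5)·0 = 0 each.
The weights sum to 1/10.
So P(the pea under cup 3 | the dealer opened cup 2 and cup 5) = (1/30) / (1/10) = 1/3.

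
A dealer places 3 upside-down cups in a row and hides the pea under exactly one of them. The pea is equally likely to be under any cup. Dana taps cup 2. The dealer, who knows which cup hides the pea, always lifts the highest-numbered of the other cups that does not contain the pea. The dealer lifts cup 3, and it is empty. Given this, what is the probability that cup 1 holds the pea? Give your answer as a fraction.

1/2

Apply Bayes' rule, conditioning on where the pea actually is.
If it is under either of cups 1 and 2 (prior 1/3 each): cup 3 is the highest-numbered option available, probability 1; weight (1/3)·1 = 1/3 each.
If it is under cup 3 (prior 1/3): the dealer opened cup 3, so this case is ruled out; weight (1/3)·0 = 0.
The weights sum to 2/3.
So P(the pea under cup 1 | the dealer opened cup 3) = (1/3) / (2/3) = 1/2.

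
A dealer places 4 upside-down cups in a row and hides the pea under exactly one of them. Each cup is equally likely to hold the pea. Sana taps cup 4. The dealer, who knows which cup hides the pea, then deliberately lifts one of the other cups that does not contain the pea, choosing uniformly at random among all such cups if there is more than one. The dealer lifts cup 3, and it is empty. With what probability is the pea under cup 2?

Condition on the true location of the pea.
If it is under either of cups 1 and 2 (prior 1/4 each): the dealer has 2 equally likely choices, so probability 1/2; weight (1/4)·(1/2) = 1/8 each.
If it is under cup 3 (prior 1/4): the dealer opened cup 3, so this case is ruled out; weight (1/4)·0 = 0.
If it is under cup 4 (prior 1/4): the dealer has 3 equally likely choices, so probability 1/3; weight (1/4)·(1/3) = 1/12.
The weights sum to 1/3.
So P(the pea under cup 2 | the dealer opened cup 3) = (1/8) / (1/3) = 3/8.

3/8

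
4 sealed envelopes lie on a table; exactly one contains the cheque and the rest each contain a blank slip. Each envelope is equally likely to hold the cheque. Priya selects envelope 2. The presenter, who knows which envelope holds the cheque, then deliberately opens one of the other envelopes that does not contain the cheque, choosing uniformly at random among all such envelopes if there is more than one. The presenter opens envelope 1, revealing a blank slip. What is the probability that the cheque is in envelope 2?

1/4

Condition on the true location of the cheque.
If it is in envelope 1 (prior 1/4): the presenter opened envelope 1, so this case is ruled out; weight (1/4)·0 = 0.
If it is in envelope 2 (prior 1/4): the presenter has 3 equally likely choices, so probability 1/3; weight (1/4)·(1/3) = 1/12.
If it is in either of envelopes 3 and 4 (prior 1/4 each): the presenter has 2 equally likely choices, so probability 1/2; weight (1/4)·(1/2) = 1/8 each.
The weights sum to 1/3.
So P(the cheque in envelope 2 | the presenter opened envelope 1) = (1/12) / (1/3) = 1/4.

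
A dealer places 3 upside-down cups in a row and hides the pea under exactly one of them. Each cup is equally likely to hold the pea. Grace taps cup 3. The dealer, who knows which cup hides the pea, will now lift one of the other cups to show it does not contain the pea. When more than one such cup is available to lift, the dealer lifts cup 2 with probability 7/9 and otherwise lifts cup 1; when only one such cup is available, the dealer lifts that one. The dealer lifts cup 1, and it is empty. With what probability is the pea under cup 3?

2/11

Condition on the true location of the pea.
If it is under cup 1 (prior 1/3): the dealer opened cup 1, so this case is ruled out; weight (1/3)·0 = 0.
If it is under cup 2 (prior 1/3): only cup 1 is available, probability 1; weight (1/3)·1 = 1/3.
If it is under cup 3 (prior 1/3): cup 2 is available but not opened, probability 2/9; weight (1/3)·(2/9) = 2/27.
The weights sum to 11/27.
So P(the pea under cup 3 | the dealer opened cup 1) = (2/27) / (11/27) = 2/11.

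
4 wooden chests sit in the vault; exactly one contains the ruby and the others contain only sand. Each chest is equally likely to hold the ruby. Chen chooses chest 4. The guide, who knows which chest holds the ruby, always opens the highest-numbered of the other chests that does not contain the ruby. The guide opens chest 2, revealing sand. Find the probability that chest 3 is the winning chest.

1

Apply Bayes' rule, conditioning on where the ruby actually is.
If it is in either of chests 1 and 4 (prior 1/4 each): the guide would have opened chest 3 instead, probability 0; weight (1/4)·0 = 0 each.
If it is in chest 2 (prior 1/4): the guide opened chest 2, so this case is ruled out; weight (1/4)·0 = 0.
If it is in chest 3 (prior 1/4): chest 2 is the highest-numbered option available, probability 1; weight (1/4)·1 = 1/4.
The weights sum to 1/4.
So P(the ruby in chest 3 | the guide opened chest 2) = (1/4) / (1/4) = 1.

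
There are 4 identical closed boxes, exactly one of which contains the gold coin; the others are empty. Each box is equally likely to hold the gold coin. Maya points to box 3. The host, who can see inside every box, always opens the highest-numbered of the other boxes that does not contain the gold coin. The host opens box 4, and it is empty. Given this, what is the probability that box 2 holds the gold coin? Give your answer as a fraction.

1/3

Consider each possible location of the gold coin in turn.
If it is in any of boxes 1, 2, and 3 (prior 1/4 each): box 4 is the highest-numbered option available, probability 1; weight (1/4)·1 = 1/4 each.
If it is in box 4 (prior 1/4): the host opened box 4, so this case is ruled out; weight (1/4)·0 = 0.
The weights sum to 3/4.
So P(the gold coin in box 2 | the host opened box 4) = (1/4) / (3/4) = 1/3.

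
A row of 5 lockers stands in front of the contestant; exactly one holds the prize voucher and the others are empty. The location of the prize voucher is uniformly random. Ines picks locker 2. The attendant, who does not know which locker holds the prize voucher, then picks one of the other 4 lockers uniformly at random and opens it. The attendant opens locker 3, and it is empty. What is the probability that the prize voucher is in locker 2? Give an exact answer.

1/4

Because the attendant chose which locker to open without knowing where the prize voucher is, the choice is independent of the prize location. Learning that locker 3 does not hold the prize voucher simply rules out that one location and leaves the remaining 4 lockers still equally likely by symmetry.
So P(the prize voucher in locker 2) = 1/4.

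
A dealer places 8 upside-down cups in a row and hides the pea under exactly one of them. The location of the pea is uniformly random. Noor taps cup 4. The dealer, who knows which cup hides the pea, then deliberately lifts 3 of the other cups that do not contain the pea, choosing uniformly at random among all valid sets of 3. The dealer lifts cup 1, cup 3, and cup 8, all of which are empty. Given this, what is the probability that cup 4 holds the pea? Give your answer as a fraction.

Apply Bayes' rule, conditioning on where the pea actually is.
If it is under any of cups 1, 3, and 8 (prior 1/8 each): that cup was opened and seen not to hold the prize — ruled out; weight (1/8)·0 = 0 each.
If it is under any of cups 2, 5, 6, and 7 (prior 1/8 each): the dealer has 20 equally likely choices, so probability 1/20; weight (1/8)·(1/20) = 1/160 each.
If it is under cup 4 (prior 1/8): the dealer has 35 equally likely choices, so probability 1/35; weight (1/8)·(1/35) = 1/280.
The weights sum to 1/35.
So P(the pea under cup 4 | the dealer opened cup 1, cup 3, and cup 8) = (1/280) / (1/35) = 1/8.

1/8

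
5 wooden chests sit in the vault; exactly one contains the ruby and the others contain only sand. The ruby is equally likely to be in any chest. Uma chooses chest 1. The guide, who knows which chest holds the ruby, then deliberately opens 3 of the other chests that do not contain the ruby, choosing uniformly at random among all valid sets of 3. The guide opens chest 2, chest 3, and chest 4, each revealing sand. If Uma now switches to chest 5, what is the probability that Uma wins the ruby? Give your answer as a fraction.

Condition on the true location of the ruby.
If it is in chest 1 (prior 1/5): the guide has 4 equally likely choices, so probability 1/4; weight (1/5)·(1/4) = 1/20.
If it is in any of chests 2, 3, and 4 (prior 1/5 each): that chest was opened and seen not to hold the prize — ruled out; weight (1/5)·0 = 0 each.
If it is in chest 5 (prior 1/5): the guide has no choice, probability 1; weight (1/5)·1 = 1/5.
The weights sum to 1/4.
So P(the ruby in chest 5 | the guide opened chest 2, chest 3, and chest 4) = (1/5) / (1/4) = 4/5.

4/5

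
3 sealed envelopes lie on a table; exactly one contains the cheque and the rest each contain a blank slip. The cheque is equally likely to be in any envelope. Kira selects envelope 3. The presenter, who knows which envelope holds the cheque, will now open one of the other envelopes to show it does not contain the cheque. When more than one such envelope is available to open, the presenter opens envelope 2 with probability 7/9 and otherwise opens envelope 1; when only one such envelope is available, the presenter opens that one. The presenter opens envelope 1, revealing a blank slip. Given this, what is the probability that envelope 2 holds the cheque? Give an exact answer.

Consider each possible location of the cheque in turn.
If it is in envelope 1 (prior 1/3): the presenter opened envelope 1, so this case is ruled out; weight (1/3)·0 = 0.
If it is in envelope 2 (prior 1/3): only envelope 1 is available, probability 1; weight (1/3)·1 = 1/3.
If it is in envelope 3 (prior 1/3): envelope 2 is available but not opened, probability 2/9; weight (1/3)·(2/9) = 2/27.
The weights sum to 11/27.
So P(the cheque in envelope 2 | the presenter opened envelope 1) = (1/3) / (11/27) = 9/11.

9/11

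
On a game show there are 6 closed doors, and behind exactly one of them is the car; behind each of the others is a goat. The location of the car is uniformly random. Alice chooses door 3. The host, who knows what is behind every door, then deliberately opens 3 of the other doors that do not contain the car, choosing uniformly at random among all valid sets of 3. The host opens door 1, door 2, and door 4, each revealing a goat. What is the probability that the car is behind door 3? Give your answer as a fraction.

Consider each possible location of the car in turn.
If it is behind any of doors 1, 2, and 4 (prior 1/6 each): that door was opened and seen not to hold the prize — ruled out; weight (1/6)·0 = 0 each.
If it is behind door 3 (prior 1/6): the host has 10 equally likely choices, so probability 1/10; weight (1/6)·(1/10) = 1/60.
If it is behind either of doors 5 and 6 (prior 1/6 each): the host has 4 equally likely choices, so probability 1/4; weight (1/6)·(1/4) = 1/24 each.
The weights sum to 1/10.
So P(the car behind door 3 | the host opened door 1, door 2, and door 4) = (1/60) / (1/10) = 1/6.

1/6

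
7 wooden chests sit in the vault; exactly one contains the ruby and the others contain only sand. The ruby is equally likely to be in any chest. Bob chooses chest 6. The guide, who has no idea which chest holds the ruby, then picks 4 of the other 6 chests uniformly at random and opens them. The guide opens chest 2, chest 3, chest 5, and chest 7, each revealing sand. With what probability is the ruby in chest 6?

Consider each possible location of the ruby in turn.
If it is in any of chests 1, 4, and 6 (prior 1/7 each): the guide picks exactly this set with probability 1/15 regardless, and none is the prize; weight (1/7)·(1/15) = 1/105 each.
If it is in any of chests 2, 3, 5, and 7 (prior 1/7 each): that chest was opened and seen not to hold the prize — ruled out; weight (1/7)·0 = 0 each.
The weights sum to 1/35.
So P(the ruby in chest 6 | the guide opened chest 2, chest 3, chest 5, and chest 7) = (1/105) / (1/35) = 1/3.

1/3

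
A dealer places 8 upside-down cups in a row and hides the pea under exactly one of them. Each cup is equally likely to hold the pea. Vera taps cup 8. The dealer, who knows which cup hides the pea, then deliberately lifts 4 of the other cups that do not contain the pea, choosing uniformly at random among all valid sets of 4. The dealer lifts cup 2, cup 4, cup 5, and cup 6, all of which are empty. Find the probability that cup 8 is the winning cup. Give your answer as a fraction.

1/8

Condition on the true location of the pea.
If it is under any of cups 1, 3, and 7 (prior 1/8 each): the dealer has 15 equally likely choices, so probability 1/15; weight (1/8)·(1/15) = 1/120 each.
If it is under any of cups 2, 4, 5, and 6 (prior 1/8 each): that cup was opened and seen not to hold the prize — ruled out; weight (1/8)·0 = 0 each.
If it is under cup 8 (prior 1/8): the dealer has 35 equally likely choices, so probability 1/35; weight (1/8)·(1/35) = 1/280.
The weights sum to 1/35.
So P(the pea under cup 8 | the dealer opened cup 2, cup 4, cup 5, and cup 6) = (1/280) / (1/35) = 1/8.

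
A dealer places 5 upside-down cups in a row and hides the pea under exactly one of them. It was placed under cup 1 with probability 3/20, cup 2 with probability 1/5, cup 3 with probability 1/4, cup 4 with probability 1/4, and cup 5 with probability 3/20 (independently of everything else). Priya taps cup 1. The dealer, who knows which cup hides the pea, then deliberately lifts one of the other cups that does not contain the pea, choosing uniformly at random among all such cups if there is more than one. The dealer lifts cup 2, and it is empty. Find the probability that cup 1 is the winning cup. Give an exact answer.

Condition on the true location of the pea.
If it is under cup 1 (prior 3/20): the dealer has 4 equally likely choices, so probability 1/4; weight (3/20)·(1/4) = 3/80.
If it is under cup 2 (prior 1/5): the dealer opened cup 2, so this case is ruled out; weight (1/5)·0 = 0.
If it is under either of cups 3 and 4 (prior 1/4 each): the dealer has 3 equally likely choices, so probability 1/3; weight (1/4)·(1/3) = 1/12 each.
If it is under cup 5 (prior 3/20): the dealer has 3 equally likely choices, so probability 1/3; weight (3/20)·(1/3) = 1/20.
The weights sum to 61/240.
So P(the pea under cup 1 | the dealer opened cup 2) = (3/80) / (61/240) = 9/61.

9/61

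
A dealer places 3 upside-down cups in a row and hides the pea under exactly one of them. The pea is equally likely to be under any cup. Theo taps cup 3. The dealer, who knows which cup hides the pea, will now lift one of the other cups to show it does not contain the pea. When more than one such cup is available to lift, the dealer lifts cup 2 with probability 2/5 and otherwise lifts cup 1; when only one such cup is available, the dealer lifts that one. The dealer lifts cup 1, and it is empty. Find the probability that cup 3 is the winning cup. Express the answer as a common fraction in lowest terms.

3/8

Consider each possible location of the pea in turn.
If it is under cup 1 (prior 1/3): the dealer opened cup 1, so this case is ruled out; weight (1/3)·0 = 0.
If it is under cup 2 (prior 1/3): only cup 1 is available, probability 1; weight (1/3)·1 = 1/3.
If it is under cup 3 (prior 1/3): cup 2 is available but not opened, probability 3/5; weight (1/3)·(3/5) = 1/5.
The weights sum to 8/15.
So P(the pea under cup 3 | the dealer opened cup 1) = (1/5) / (8/15) = 3/8.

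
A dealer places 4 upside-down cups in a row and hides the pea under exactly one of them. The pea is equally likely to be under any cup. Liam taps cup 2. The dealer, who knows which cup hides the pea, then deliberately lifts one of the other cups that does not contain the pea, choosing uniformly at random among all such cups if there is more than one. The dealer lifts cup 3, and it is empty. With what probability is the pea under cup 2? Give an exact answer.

1/4

Consider each possible location of the pea in turn.
If it is under either of cups 1 and 4 (prior 1/4 each): the dealer has 2 equally likely choices, so probability 1/2; weight (1/4)·(1/2) = 1/8 each.
If it is under cup 2 (prior 1/4): the dealer has 3 equally likely choices, so probability 1/3; weight (1/4)·(1/3) = 1/12.
If it is under cup 3 (prior 1/4): the dealer opened cup 3, so this case is ruled out; weight (1/4)·0 = 0.
The weights sum to 1/3.
So P(the pea under cup 2 | the dealer opened cup 3) = (1/12) / (1/3) = 1/4.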